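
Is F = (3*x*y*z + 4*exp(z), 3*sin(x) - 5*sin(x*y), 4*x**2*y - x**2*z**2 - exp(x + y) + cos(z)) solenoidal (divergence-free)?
No, ∇·F = -2*x**2*z - 5*x*cos(x*y) + 3*y*z - sin(z)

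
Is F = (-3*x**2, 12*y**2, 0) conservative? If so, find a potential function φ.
Yes, F is conservative. φ = -x**3 + 4*y**3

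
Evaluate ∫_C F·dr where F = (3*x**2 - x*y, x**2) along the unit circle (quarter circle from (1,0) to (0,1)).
0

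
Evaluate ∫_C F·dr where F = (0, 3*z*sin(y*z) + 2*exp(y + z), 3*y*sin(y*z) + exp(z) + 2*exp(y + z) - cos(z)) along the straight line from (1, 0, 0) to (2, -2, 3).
-3*cos(6) - sin(3) + 2*E + exp(3)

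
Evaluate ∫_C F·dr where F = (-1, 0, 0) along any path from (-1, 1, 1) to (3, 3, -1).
-4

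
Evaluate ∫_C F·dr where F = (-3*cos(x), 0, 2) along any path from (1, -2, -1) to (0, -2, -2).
-2 + 3*sin(1)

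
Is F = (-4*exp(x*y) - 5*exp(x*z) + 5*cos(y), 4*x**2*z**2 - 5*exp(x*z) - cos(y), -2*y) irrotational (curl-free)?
No, ∇×F = (-8*x**2*z + 5*x*exp(x*z) - 2, -5*x*exp(x*z), 8*x*z**2 + 4*x*exp(x*y) - 5*z*exp(x*z) + 5*sin(y))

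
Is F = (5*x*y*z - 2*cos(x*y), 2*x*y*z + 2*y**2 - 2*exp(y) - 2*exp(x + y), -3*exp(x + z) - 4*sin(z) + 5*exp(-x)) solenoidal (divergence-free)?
No, ∇·F = 2*x*z + 5*y*z + 2*y*sin(x*y) + 4*y - 2*exp(y) - 2*exp(x + y) - 3*exp(x + z) - 4*cos(z)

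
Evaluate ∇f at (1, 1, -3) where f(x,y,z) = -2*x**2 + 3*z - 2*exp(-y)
(-4, 2*exp(-1), 3)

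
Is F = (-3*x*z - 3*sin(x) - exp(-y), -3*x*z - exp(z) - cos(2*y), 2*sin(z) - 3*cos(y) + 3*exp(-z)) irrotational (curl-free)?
No, ∇×F = (3*x + exp(z) + 3*sin(y), -3*x, -3*z - exp(-y))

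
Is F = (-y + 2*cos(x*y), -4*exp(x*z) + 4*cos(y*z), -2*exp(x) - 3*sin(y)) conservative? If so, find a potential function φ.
No, ∇×F = (4*x*exp(x*z) + 4*y*sin(y*z) - 3*cos(y), 2*exp(x), 2*x*sin(x*y) - 4*z*exp(x*z) + 1) ≠ 0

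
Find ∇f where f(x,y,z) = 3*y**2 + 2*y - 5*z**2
(0, 6*y + 2, -10*z)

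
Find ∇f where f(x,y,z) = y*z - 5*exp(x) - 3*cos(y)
(-5*exp(x), z + 3*sin(y), y)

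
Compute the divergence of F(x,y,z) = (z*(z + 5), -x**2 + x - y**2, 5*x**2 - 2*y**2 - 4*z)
-2*y - 4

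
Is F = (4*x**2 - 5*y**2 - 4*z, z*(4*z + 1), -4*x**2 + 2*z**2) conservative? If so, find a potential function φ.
No, ∇×F = (-8*z - 1, 8*x - 4, 10*y) ≠ 0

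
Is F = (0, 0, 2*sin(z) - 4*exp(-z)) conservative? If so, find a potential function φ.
Yes, F is conservative. φ = -2*cos(z) + 4*exp(-z)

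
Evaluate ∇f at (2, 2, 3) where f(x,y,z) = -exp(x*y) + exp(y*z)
(-2*exp(4), (-2 + 3*exp(2))*exp(4), 2*exp(6))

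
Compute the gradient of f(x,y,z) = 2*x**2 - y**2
(4*x, -2*y, 0)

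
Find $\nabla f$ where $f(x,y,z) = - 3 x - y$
(-3, -1, 0)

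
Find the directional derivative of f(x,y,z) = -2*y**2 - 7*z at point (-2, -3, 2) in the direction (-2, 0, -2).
7*sqrt(2)/2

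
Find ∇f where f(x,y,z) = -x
(-1, 0, 0)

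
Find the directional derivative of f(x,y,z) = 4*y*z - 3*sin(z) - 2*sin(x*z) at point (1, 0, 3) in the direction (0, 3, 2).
2*sqrt(13)*(18 - 5*cos(3))/13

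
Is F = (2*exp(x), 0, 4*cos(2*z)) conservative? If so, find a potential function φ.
Yes, F is conservative. φ = 2*exp(x) + 2*sin(2*z)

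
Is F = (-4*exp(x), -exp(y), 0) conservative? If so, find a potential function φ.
Yes, F is conservative. φ = -4*exp(x) - exp(y)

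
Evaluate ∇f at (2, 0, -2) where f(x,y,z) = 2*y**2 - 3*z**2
(0, 0, 12)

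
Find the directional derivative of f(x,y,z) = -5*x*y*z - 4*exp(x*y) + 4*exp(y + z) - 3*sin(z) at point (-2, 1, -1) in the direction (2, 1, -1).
sqrt(6)*(-10 + 3*cos(1))/6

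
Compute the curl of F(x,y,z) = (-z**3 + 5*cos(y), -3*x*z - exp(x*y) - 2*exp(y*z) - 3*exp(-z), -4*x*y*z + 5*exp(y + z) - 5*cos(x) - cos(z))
(-4*x*z + 3*x + 2*y*exp(y*z) + 5*exp(y + z) - 3*exp(-z), 4*y*z - 3*z**2 - 5*sin(x), -y*exp(x*y) - 3*z + 5*sin(y))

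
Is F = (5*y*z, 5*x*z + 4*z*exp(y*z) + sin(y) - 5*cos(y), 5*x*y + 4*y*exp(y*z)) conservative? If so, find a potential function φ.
Yes, F is conservative. φ = 5*x*y*z + 4*exp(y*z) - 5*sin(y) - cos(y)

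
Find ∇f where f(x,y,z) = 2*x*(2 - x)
(4 - 4*x, 0, 0)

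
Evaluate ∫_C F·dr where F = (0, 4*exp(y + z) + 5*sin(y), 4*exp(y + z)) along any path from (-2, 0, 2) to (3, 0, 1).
4*E*(1 - E)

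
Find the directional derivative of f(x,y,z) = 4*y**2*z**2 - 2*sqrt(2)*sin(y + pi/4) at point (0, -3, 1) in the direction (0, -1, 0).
2*sqrt(2)*sin(pi/4 + 3) + 24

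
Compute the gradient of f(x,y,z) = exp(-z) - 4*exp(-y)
(0, 4*exp(-y), -exp(-z))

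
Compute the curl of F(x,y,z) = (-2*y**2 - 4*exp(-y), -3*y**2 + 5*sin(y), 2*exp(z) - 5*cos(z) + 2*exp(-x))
(0, 2*exp(-x), 4*y - 4*exp(-y))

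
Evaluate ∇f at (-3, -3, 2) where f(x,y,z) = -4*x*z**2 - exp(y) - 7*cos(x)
(-16 - 7*sin(3), -exp(-3), 48)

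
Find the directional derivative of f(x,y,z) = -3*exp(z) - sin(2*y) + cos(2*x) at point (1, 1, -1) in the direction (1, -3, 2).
sqrt(14)*(E*(3*cos(2) - sin(2)) - 3)*exp(-1)/7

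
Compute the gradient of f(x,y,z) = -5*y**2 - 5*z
(0, -10*y, -5)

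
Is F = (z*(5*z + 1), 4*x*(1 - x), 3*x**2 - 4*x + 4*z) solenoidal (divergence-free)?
No, ∇·F = 4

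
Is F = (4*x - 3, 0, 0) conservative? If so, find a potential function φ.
Yes, F is conservative. φ = x*(2*x - 3)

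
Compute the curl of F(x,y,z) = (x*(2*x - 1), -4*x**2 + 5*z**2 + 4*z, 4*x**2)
(-10*z - 4, -8*x, -8*x)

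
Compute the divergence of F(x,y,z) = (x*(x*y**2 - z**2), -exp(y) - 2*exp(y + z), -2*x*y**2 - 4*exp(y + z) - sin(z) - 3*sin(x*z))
2*x*y**2 - 3*x*cos(x*z) - z**2 - exp(y) - 6*exp(y + z) - cos(z)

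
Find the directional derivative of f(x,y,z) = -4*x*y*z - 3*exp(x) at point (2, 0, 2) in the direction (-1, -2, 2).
exp(2) + 32/3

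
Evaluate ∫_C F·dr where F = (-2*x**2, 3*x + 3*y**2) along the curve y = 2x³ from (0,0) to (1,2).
71/6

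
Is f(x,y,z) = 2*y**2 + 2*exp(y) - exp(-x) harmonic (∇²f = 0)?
No, ∇²f = 2*exp(y) + 4 - exp(-x)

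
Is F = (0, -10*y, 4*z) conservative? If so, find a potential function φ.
Yes, F is conservative. φ = -5*y**2 + 2*z**2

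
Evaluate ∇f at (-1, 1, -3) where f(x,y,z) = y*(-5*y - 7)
(0, -17, 0)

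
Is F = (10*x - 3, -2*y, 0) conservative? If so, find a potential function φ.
Yes, F is conservative. φ = 5*x**2 - 3*x - y**2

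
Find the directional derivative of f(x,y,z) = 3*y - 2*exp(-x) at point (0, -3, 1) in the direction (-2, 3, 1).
5*sqrt(14)/14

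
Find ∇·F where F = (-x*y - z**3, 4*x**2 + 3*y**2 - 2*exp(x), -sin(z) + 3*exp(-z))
5*y - cos(z) - 3*exp(-z)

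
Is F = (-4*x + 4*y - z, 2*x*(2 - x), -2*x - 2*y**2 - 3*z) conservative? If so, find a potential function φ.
No, ∇×F = (-4*y, 1, -4*x) ≠ 0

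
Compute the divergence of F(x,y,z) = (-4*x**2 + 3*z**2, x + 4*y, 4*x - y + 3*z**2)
-8*x + 6*z + 4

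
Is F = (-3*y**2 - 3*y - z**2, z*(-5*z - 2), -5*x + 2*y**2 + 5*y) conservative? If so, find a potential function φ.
No, ∇×F = (4*y + 10*z + 7, 5 - 2*z, 6*y + 3) ≠ 0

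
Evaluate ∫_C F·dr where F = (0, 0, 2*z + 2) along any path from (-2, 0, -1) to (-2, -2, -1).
0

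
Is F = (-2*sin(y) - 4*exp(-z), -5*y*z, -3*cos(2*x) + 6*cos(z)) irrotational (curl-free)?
No, ∇×F = (5*y, -6*sin(2*x) + 4*exp(-z), 2*cos(y))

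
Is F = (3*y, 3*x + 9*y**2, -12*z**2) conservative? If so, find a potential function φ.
Yes, F is conservative. φ = 3*x*y + 3*y**3 - 4*z**3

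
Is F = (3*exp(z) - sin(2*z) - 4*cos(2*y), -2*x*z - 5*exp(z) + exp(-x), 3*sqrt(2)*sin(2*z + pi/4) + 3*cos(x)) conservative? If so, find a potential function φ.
No, ∇×F = (2*x + 5*exp(z), 3*exp(z) + 3*sin(x) - 2*cos(2*z), -2*z - 8*sin(2*y) - exp(-x)) ≠ 0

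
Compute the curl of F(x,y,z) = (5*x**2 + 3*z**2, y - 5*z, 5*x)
(5, 6*z - 5, 0)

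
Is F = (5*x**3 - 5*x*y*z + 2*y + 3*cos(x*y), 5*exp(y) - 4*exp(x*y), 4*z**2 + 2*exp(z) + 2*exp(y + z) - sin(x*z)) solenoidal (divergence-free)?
No, ∇·F = 15*x**2 - 4*x*exp(x*y) - x*cos(x*z) - 5*y*z - 3*y*sin(x*y) + 8*z + 5*exp(y) + 2*exp(z) + 2*exp(y + z)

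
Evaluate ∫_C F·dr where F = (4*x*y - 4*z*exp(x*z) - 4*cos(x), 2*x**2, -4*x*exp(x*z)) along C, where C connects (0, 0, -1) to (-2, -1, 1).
-4 - 4*exp(-2) + 4*sin(2)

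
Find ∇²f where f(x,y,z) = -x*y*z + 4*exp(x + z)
8*exp(x + z)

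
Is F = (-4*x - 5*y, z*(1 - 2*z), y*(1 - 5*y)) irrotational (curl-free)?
No, ∇×F = (-10*y + 4*z, 0, 5)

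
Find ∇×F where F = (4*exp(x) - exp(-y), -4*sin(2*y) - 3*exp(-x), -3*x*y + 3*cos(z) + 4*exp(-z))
(-3*x, 3*y, -exp(-y) + 3*exp(-x))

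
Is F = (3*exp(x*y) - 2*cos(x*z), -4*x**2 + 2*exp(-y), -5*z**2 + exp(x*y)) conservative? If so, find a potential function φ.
No, ∇×F = (x*exp(x*y), 2*x*sin(x*z) - y*exp(x*y), x*(-3*exp(x*y) - 8)) ≠ 0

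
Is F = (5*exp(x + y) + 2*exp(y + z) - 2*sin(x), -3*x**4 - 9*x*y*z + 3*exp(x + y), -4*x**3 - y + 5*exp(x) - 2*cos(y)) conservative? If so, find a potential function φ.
No, ∇×F = (9*x*y + 2*sin(y) - 1, 12*x**2 - 5*exp(x) + 2*exp(y + z), -12*x**3 - 9*y*z - 2*exp(x + y) - 2*exp(y + z)) ≠ 0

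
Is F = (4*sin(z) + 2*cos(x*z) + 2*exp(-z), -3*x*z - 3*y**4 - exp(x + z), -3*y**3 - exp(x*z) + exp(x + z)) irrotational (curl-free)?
No, ∇×F = (3*x - 9*y**2 + exp(x + z), -2*x*sin(x*z) + z*exp(x*z) - exp(x + z) + 4*cos(z) - 2*exp(-z), -3*z - exp(x + z))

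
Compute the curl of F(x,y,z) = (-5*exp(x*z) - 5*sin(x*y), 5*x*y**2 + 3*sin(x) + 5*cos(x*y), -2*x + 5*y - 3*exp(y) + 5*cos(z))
(5 - 3*exp(y), -5*x*exp(x*z) + 2, 5*x*cos(x*y) + 5*y**2 - 5*y*sin(x*y) + 3*cos(x))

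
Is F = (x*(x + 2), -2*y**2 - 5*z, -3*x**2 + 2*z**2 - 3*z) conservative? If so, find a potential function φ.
No, ∇×F = (5, 6*x, 0) ≠ 0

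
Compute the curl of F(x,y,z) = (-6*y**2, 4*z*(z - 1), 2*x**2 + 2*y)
(6 - 8*z, -4*x, 12*y)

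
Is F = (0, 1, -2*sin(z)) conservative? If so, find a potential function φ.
Yes, F is conservative. φ = y + 2*cos(z)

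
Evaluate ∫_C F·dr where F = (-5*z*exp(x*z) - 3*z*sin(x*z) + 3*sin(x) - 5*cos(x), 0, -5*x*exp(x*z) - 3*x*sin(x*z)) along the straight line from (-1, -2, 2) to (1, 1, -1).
-10*sin(1) - 5*exp(-1) + 5*exp(-2) - 3*cos(2) + 3*cos(1)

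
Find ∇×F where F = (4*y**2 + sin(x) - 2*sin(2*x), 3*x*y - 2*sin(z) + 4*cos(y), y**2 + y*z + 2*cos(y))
(2*y + z - 2*sin(y) + 2*cos(z), 0, -5*y)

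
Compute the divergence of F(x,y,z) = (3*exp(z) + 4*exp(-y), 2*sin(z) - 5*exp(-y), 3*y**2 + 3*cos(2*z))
-6*sin(2*z) + 5*exp(-y)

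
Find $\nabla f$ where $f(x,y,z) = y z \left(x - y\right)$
(y*z, z*(x - 2*y), y*(x - y))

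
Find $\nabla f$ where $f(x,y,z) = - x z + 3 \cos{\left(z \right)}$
(-z, 0, -x - 3*sin(z))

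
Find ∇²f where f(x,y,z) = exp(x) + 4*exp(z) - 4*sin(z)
exp(x) + 4*exp(z) + 4*sin(z)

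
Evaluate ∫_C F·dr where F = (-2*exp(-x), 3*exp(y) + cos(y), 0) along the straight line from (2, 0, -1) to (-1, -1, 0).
-3 - sin(1) - 2*exp(-2) + 3*exp(-1) + 2*E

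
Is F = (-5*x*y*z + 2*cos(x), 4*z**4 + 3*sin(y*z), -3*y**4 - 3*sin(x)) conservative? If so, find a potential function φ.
No, ∇×F = (-12*y**3 - 3*y*cos(y*z) - 16*z**3, -5*x*y + 3*cos(x), 5*x*z) ≠ 0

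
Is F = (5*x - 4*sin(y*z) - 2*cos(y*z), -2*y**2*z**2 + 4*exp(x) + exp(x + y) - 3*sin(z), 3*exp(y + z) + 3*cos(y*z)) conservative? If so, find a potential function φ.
No, ∇×F = (4*y**2*z - 3*z*sin(y*z) + 3*exp(y + z) + 3*cos(z), 2*y*(sin(y*z) - 2*cos(y*z)), -2*z*sin(y*z) + 4*z*cos(y*z) + 4*exp(x) + exp(x + y)) ≠ 0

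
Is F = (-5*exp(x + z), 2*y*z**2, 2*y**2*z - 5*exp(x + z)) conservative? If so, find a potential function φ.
Yes, F is conservative. φ = y**2*z**2 - 5*exp(x + z)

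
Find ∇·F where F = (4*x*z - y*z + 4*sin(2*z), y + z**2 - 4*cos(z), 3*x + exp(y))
4*z + 1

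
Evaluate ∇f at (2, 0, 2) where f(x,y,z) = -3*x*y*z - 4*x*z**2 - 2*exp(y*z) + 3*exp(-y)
(-16, -19, -32)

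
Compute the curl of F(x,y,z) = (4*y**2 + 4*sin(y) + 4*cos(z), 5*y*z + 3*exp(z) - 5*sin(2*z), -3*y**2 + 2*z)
(-11*y - 3*exp(z) + 10*cos(2*z), -4*sin(z), -8*y - 4*cos(y))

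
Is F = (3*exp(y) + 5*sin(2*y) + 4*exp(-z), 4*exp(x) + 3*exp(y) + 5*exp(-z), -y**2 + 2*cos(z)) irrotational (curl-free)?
No, ∇×F = (-2*y + 5*exp(-z), -4*exp(-z), 4*exp(x) - 3*exp(y) - 10*cos(2*y))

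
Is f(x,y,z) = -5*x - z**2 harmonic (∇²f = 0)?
No, ∇²f = -2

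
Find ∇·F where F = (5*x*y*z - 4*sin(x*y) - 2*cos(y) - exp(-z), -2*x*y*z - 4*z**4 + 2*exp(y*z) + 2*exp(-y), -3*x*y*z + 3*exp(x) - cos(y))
-3*x*y - 2*x*z + 5*y*z - 4*y*cos(x*y) + 2*z*exp(y*z) - 2*exp(-y)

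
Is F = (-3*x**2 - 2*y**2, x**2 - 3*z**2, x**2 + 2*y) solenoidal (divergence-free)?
No, ∇·F = -6*x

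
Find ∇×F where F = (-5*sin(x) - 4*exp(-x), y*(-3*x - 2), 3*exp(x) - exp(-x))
(0, -3*exp(x) - exp(-x), -3*y)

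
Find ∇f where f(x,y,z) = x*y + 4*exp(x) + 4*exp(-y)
(y + 4*exp(x), x - 4*exp(-y), 0)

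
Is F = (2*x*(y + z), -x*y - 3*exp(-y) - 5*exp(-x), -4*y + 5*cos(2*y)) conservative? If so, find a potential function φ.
No, ∇×F = (-10*sin(2*y) - 4, 2*x, -2*x - y + 5*exp(-x)) ≠ 0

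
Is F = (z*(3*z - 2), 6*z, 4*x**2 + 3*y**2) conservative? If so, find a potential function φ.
No, ∇×F = (6*y - 6, -8*x + 6*z - 2, 0) ≠ 0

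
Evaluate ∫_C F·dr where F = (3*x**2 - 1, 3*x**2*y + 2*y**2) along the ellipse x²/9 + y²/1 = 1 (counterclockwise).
0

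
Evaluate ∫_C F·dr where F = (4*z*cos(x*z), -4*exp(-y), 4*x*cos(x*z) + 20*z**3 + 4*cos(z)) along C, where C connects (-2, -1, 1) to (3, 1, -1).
4*(E*(-E - 2*sin(1) - sin(3) + sin(2)) + 1)*exp(-1)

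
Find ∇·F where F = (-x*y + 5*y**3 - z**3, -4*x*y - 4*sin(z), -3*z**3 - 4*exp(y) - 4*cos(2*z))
-4*x - y - 9*z**2 + 8*sin(2*z)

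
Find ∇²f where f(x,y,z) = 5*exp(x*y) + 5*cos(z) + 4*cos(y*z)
5*x**2*exp(x*y) + 5*y**2*exp(x*y) - 4*y**2*cos(y*z) - 4*z**2*cos(y*z) - 5*cos(z)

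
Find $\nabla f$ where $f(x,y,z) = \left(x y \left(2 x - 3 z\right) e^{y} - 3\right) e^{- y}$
(y*(4*x - 3*z), 2*x**2 - 3*x*z + 3*exp(-y), -3*x*y)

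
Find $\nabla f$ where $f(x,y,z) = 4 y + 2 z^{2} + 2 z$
(0, 4, 4*z + 2)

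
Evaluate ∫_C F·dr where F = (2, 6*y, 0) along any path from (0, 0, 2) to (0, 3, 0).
27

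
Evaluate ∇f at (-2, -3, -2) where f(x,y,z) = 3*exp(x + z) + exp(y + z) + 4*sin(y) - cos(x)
(-sin(2) + 3*exp(-4), 4*cos(3) + exp(-5), (1 + 3*E)*exp(-5))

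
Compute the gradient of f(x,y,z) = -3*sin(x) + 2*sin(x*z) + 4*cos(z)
(2*z*cos(x*z) - 3*cos(x), 0, 2*x*cos(x*z) - 4*sin(z))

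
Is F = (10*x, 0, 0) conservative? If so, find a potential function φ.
Yes, F is conservative. φ = 5*x**2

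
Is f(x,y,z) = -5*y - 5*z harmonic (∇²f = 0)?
Yes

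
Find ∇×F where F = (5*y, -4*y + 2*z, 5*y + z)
(3, 0, -5)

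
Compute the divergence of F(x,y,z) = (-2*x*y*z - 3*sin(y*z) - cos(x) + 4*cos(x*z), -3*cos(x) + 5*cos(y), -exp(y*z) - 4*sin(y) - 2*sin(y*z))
-2*y*z - y*exp(y*z) - 2*y*cos(y*z) - 4*z*sin(x*z) + sin(x) - 5*sin(y)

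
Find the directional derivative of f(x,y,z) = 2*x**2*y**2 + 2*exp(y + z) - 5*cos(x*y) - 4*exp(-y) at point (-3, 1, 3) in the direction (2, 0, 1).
2*sqrt(5)*(-12 - 5*sin(3) + exp(4))/5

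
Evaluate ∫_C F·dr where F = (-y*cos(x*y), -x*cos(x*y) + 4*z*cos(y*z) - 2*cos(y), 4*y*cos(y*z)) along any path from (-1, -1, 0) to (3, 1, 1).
-sin(3) + sin(1)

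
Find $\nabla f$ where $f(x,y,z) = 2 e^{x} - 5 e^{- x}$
(2*exp(x) + 5*exp(-x), 0, 0)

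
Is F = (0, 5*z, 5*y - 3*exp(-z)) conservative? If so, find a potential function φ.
Yes, F is conservative. φ = 5*y*z + 3*exp(-z)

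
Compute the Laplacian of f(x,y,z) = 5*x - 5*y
0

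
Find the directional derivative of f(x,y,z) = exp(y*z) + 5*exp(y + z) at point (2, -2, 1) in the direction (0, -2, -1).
-3*sqrt(5)*exp(-1)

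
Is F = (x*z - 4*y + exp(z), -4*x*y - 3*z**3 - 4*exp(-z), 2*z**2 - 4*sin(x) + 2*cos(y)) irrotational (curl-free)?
No, ∇×F = (9*z**2 - 2*sin(y) - 4*exp(-z), x + exp(z) + 4*cos(x), 4 - 4*y)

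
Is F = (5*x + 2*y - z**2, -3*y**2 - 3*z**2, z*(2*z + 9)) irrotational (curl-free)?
No, ∇×F = (6*z, -2*z, -2)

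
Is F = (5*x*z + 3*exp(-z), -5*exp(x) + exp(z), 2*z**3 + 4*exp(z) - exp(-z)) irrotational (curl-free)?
No, ∇×F = (-exp(z), 5*x - 3*exp(-z), -5*exp(x))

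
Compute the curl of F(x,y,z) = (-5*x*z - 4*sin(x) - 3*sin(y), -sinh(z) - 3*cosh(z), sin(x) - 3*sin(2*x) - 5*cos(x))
(3*sinh(z) + cosh(z), -5*x - 5*sin(x) - cos(x) + 6*cos(2*x), 3*cos(y))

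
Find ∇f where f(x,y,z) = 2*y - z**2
(0, 2, -2*z)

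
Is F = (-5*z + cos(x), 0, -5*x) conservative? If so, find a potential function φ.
Yes, F is conservative. φ = -5*x*z + sin(x)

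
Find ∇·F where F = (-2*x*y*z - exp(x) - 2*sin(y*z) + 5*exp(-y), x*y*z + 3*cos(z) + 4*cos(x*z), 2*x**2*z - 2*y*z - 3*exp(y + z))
2*x**2 + x*z - 2*y*z - 2*y - exp(x) - 3*exp(y + z)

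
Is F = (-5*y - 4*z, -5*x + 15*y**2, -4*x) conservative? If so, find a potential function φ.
Yes, F is conservative. φ = -5*x*y - 4*x*z + 5*y**3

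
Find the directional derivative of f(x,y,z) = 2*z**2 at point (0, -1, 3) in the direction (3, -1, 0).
0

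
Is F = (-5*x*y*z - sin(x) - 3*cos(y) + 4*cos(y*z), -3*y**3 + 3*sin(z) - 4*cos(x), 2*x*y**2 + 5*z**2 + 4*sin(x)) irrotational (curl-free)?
No, ∇×F = (4*x*y - 3*cos(z), -5*x*y - 2*y**2 - 4*y*sin(y*z) - 4*cos(x), 5*x*z + 4*z*sin(y*z) + 4*sin(x) - 3*sin(y))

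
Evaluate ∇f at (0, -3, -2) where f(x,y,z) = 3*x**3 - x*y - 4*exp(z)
(3, 0, -4*exp(-2))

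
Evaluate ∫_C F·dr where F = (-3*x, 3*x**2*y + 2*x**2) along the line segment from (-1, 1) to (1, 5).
44/3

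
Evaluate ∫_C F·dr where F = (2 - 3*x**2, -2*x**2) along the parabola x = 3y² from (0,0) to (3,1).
-123/5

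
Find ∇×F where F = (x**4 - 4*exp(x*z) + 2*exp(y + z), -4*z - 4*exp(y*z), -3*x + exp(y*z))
(4*y*exp(y*z) + z*exp(y*z) + 4, -4*x*exp(x*z) + 2*exp(y + z) + 3, -2*exp(y + z))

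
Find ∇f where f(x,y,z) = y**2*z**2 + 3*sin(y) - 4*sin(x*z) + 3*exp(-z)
(-4*z*cos(x*z), 2*y*z**2 + 3*cos(y), -4*x*cos(x*z) + 2*y**2*z - 3*exp(-z))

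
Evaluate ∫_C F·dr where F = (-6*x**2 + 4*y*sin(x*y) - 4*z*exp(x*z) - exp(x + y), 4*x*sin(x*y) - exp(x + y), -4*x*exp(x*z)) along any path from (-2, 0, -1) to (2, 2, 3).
-4*exp(6) - exp(4) - 28 + exp(-2) - 4*cos(4) + 4*exp(2)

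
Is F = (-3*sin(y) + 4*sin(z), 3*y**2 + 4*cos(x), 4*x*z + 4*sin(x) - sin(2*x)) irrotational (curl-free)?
No, ∇×F = (0, -4*z - 4*cos(x) + 2*cos(2*x) + 4*cos(z), -4*sin(x) + 3*cos(y))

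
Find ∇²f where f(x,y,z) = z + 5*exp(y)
5*exp(y)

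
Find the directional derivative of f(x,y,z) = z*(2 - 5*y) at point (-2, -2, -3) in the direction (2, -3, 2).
-21*sqrt(17)/17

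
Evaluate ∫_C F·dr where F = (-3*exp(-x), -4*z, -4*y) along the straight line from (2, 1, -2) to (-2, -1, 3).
4 + 6*sinh(2)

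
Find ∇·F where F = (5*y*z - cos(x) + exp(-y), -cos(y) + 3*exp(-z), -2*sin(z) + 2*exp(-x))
sin(x) + sin(y) - 2*cos(z)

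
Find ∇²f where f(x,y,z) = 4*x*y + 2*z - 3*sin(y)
3*sin(y)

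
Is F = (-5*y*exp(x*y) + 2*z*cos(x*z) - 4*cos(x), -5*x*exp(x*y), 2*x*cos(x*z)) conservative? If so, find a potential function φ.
Yes, F is conservative. φ = -5*exp(x*y) - 4*sin(x) + 2*sin(x*z)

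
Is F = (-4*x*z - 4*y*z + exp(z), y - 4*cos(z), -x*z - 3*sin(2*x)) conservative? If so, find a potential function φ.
No, ∇×F = (-4*sin(z), -4*x - 4*y + z + exp(z) + 6*cos(2*x), 4*z) ≠ 0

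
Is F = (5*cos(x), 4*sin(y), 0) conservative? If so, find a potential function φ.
Yes, F is conservative. φ = 5*sin(x) - 4*cos(y)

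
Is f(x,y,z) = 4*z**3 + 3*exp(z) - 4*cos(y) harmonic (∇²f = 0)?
No, ∇²f = 24*z + 3*exp(z) + 4*cos(y)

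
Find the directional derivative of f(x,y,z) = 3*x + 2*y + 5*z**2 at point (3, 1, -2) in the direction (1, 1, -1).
25*sqrt(3)/3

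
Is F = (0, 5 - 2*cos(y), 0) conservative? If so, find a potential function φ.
Yes, F is conservative. φ = 5*y - 2*sin(y)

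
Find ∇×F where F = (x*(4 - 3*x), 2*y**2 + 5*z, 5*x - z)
(-5, -5, 0)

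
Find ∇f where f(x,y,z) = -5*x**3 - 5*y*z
(-15*x**2, -5*z, -5*y)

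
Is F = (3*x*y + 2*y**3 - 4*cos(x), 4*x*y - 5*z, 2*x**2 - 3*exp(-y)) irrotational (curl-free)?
No, ∇×F = (5 + 3*exp(-y), -4*x, -3*x - 6*y**2 + 4*y)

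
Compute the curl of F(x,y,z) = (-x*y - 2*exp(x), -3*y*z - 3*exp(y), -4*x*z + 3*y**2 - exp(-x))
(9*y, 4*z - exp(-x), x)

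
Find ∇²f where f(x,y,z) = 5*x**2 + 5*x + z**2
12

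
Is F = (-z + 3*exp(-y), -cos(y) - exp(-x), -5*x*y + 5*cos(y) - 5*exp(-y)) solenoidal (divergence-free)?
No, ∇·F = sin(y)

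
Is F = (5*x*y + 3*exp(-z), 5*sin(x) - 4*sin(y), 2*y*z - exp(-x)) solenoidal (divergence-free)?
No, ∇·F = 7*y - 4*cos(y)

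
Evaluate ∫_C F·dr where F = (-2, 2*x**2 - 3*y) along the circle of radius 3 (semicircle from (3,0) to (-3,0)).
12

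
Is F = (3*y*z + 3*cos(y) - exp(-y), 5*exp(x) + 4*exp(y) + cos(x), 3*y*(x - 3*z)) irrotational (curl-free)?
No, ∇×F = (3*x - 9*z, 0, -3*z + 5*exp(x) - sin(x) + 3*sin(y) - exp(-y))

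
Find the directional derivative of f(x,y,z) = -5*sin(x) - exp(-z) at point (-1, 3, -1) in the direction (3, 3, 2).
sqrt(22)*(-15*cos(1) + 2*E)/22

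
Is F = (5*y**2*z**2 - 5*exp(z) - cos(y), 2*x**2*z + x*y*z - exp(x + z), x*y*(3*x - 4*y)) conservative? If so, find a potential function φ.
No, ∇×F = (x**2 - 9*x*y + exp(x + z), -6*x*y + 10*y**2*z + 4*y**2 - 5*exp(z), 4*x*z - 10*y*z**2 + y*z - exp(x + z) - sin(y)) ≠ 0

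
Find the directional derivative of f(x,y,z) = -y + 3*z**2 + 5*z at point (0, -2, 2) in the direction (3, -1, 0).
sqrt(10)/10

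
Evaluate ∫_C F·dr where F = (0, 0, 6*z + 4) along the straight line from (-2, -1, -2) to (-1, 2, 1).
3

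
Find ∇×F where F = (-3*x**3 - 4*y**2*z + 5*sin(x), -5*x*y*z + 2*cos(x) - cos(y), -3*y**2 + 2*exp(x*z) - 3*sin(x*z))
(y*(5*x - 6), -4*y**2 - 2*z*exp(x*z) + 3*z*cos(x*z), 3*y*z - 2*sin(x))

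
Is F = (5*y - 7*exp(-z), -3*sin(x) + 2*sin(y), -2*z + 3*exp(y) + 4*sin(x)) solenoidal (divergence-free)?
No, ∇·F = 2*cos(y) - 2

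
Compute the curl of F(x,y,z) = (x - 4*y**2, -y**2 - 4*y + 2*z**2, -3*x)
(-4*z, 3, 8*y)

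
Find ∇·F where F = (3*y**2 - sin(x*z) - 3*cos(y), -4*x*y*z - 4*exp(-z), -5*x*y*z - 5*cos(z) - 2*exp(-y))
-5*x*y - 4*x*z - z*cos(x*z) + 5*sin(z)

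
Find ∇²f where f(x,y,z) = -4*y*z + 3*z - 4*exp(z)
-4*exp(z)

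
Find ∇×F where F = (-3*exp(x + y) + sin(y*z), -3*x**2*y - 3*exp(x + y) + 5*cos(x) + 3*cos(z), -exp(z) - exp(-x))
(3*sin(z), y*cos(y*z) - exp(-x), -6*x*y - z*cos(y*z) - 5*sin(x))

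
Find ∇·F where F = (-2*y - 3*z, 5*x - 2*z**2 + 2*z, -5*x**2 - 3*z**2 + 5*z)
5 - 6*z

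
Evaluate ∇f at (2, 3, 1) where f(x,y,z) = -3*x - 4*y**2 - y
(-3, -25, 0)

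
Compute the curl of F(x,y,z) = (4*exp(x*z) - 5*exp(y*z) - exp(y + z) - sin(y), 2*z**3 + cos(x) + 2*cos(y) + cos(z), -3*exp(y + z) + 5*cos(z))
(-6*z**2 - 3*exp(y + z) + sin(z), 4*x*exp(x*z) - 5*y*exp(y*z) - exp(y + z), 5*z*exp(y*z) + exp(y + z) - sin(x) + cos(y))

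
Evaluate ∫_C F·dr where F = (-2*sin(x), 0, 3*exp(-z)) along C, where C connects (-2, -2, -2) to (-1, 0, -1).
-3*E - 2*cos(2) + 2*cos(1) + 3*exp(2)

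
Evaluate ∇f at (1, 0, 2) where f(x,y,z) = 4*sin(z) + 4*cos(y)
(0, 0, 4*cos(2))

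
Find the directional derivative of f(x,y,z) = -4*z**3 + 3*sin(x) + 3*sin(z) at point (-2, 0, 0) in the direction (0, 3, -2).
-6*sqrt(13)/13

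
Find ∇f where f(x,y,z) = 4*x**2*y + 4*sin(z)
(8*x*y, 4*x**2, 4*cos(z))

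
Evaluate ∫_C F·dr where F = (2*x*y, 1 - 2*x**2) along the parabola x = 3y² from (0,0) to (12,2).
586/5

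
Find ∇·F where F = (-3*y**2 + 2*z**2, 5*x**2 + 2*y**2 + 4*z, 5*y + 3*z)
4*y + 3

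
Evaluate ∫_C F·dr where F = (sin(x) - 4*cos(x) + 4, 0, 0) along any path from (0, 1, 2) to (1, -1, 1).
-4*sin(1) - cos(1) + 5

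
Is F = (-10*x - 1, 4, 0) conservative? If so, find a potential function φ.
Yes, F is conservative. φ = -5*x**2 - x + 4*y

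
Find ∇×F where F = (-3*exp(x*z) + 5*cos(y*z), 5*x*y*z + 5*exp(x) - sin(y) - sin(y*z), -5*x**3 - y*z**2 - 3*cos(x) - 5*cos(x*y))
(-5*x*y + 5*x*sin(x*y) + y*cos(y*z) - z**2, 15*x**2 - 3*x*exp(x*z) - 5*y*sin(x*y) - 5*y*sin(y*z) - 3*sin(x), 5*y*z + 5*z*sin(y*z) + 5*exp(x))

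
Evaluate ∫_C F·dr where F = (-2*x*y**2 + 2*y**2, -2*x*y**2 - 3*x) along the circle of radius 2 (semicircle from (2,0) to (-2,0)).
-10*pi - 64/3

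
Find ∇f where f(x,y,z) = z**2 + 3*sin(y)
(0, 3*cos(y), 2*z)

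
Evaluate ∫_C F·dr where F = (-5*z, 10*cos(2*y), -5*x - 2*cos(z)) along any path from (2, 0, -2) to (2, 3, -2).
5*sin(6)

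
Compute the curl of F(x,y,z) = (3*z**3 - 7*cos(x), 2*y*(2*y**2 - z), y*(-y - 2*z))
(-2*z, 9*z**2, 0)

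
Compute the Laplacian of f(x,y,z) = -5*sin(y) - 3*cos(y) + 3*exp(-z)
5*sin(y) + 3*cos(y) + 3*exp(-z)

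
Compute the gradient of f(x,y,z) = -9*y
(0, -9, 0)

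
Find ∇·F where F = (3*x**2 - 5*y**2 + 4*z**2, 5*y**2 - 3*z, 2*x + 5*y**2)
6*x + 10*y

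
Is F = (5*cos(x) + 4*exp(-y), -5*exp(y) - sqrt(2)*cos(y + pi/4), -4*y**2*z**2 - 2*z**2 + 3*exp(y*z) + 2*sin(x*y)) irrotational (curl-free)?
No, ∇×F = (2*x*cos(x*y) - 8*y*z**2 + 3*z*exp(y*z), -2*y*cos(x*y), 4*exp(-y))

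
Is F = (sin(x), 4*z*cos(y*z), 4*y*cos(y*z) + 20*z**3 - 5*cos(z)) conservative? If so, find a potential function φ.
Yes, F is conservative. φ = 5*z**4 - 5*sin(z) + 4*sin(y*z) - cos(x)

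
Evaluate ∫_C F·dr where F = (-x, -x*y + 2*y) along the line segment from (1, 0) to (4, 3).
-12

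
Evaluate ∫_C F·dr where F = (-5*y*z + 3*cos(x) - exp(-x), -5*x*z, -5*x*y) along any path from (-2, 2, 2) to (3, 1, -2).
-10 - exp(2) + exp(-3) + 3*sin(3) + 3*sin(2)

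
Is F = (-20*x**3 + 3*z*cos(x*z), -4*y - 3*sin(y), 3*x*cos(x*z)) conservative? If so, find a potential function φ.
Yes, F is conservative. φ = -5*x**4 - 2*y**2 + 3*sin(x*z) + 3*cos(y)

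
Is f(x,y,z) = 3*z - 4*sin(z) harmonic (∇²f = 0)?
No, ∇²f = 4*sin(z)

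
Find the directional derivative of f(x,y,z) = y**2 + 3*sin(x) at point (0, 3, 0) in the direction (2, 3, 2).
24*sqrt(17)/17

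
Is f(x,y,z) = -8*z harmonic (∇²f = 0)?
Yes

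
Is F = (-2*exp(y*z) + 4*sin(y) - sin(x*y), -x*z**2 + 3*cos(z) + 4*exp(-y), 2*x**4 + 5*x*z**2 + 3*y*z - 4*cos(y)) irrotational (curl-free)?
No, ∇×F = (2*x*z + 3*z + 4*sin(y) + 3*sin(z), -8*x**3 - 2*y*exp(y*z) - 5*z**2, x*cos(x*y) - z**2 + 2*z*exp(y*z) - 4*cos(y))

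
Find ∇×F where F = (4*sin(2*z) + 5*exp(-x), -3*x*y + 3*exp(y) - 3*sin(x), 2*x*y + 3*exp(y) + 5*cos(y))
(2*x + 3*exp(y) - 5*sin(y), -2*y + 8*cos(2*z), -3*y - 3*cos(x))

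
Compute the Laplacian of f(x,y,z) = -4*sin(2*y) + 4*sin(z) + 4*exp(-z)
16*sin(2*y) - 4*sin(z) + 4*exp(-z)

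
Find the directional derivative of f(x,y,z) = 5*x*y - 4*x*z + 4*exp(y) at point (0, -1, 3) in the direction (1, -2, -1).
sqrt(6)*(-17*E - 8)*exp(-1)/6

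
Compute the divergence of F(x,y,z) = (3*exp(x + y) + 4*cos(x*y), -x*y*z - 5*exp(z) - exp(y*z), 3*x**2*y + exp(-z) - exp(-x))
-x*z - 4*y*sin(x*y) - z*exp(y*z) + 3*exp(x + y) - exp(-z)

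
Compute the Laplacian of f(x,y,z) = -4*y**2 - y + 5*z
-8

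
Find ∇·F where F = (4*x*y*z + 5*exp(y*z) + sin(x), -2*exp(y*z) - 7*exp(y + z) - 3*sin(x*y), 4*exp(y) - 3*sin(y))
-3*x*cos(x*y) + 4*y*z - 2*z*exp(y*z) - 7*exp(y + z) + cos(x)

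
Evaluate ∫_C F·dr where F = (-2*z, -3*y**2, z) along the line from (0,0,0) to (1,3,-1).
-51/2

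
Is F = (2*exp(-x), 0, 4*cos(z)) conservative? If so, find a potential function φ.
Yes, F is conservative. φ = 4*sin(z) - 2*exp(-x)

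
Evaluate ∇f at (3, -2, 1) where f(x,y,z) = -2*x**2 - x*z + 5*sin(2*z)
(-13, 0, 10*cos(2) - 3)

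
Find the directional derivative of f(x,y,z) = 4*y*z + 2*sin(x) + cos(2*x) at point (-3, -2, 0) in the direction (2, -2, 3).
4*sqrt(17)*(-6 + cos(3) + sin(6))/17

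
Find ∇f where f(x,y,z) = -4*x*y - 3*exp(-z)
(-4*y, -4*x, 3*exp(-z))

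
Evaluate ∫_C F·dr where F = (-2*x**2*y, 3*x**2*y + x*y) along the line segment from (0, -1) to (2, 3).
28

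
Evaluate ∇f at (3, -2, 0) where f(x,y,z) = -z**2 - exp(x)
(-exp(3), 0, 0)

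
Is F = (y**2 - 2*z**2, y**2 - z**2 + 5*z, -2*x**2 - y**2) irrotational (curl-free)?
No, ∇×F = (-2*y + 2*z - 5, 4*x - 4*z, -2*y)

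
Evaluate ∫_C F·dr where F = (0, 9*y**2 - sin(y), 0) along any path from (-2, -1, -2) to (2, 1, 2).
6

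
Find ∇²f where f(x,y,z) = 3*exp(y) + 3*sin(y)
3*exp(y) - 3*sin(y)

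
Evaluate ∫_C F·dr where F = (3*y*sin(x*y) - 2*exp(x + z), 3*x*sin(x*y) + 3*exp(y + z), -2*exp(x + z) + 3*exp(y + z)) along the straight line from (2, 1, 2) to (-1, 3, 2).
-3*exp(3) - 2*E + 3*cos(2) - 3*cos(3) + 2*exp(4) + 3*exp(5)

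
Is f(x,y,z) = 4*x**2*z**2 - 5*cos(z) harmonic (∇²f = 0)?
No, ∇²f = 8*x**2 + 8*z**2 + 5*cos(z)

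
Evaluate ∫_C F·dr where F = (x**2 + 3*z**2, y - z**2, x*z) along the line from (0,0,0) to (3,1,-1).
79/6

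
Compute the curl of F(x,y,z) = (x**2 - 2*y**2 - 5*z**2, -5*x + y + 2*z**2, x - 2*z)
(-4*z, -10*z - 1, 4*y - 5)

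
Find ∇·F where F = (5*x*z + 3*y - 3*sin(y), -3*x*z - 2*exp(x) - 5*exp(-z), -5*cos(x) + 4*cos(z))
5*z - 4*sin(z)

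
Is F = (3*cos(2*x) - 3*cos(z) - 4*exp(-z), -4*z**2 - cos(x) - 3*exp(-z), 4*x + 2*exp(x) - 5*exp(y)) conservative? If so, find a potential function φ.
No, ∇×F = (8*z - 5*exp(y) - 3*exp(-z), -2*exp(x) + 3*sin(z) - 4 + 4*exp(-z), sin(x)) ≠ 0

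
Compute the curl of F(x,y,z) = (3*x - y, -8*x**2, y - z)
(1, 0, 1 - 16*x)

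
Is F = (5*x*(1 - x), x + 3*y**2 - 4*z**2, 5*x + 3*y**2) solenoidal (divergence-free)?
No, ∇·F = -10*x + 6*y + 5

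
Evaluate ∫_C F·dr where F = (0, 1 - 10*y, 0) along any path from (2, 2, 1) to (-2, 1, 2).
14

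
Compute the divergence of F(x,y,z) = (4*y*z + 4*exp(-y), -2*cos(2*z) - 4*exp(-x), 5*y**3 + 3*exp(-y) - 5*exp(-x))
0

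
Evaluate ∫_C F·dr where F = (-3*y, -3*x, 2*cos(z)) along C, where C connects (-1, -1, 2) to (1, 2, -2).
-4*sin(2) - 3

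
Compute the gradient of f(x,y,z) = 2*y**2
(0, 4*y, 0)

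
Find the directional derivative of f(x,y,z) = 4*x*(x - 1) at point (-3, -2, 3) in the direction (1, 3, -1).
-28*sqrt(11)/11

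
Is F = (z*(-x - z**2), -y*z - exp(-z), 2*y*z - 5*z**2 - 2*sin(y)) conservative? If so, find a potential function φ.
No, ∇×F = (y + 2*z - 2*cos(y) - exp(-z), -x - 3*z**2, 0) ≠ 0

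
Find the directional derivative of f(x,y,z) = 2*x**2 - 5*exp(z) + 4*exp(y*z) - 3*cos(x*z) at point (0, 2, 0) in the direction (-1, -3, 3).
9*sqrt(19)/19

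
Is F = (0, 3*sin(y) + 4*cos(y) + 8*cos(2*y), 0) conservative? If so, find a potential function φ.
Yes, F is conservative. φ = 4*sin(y) + 4*sin(2*y) - 3*cos(y)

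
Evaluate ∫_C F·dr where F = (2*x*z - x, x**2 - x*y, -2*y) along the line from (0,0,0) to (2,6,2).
-74/3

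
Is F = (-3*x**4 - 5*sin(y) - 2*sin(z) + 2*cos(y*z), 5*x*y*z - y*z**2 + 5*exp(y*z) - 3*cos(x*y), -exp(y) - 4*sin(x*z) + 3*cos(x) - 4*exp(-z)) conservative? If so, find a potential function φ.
No, ∇×F = (-5*x*y + 2*y*z - 5*y*exp(y*z) - exp(y), -2*y*sin(y*z) + 4*z*cos(x*z) + 3*sin(x) - 2*cos(z), 5*y*z + 3*y*sin(x*y) + 2*z*sin(y*z) + 5*cos(y)) ≠ 0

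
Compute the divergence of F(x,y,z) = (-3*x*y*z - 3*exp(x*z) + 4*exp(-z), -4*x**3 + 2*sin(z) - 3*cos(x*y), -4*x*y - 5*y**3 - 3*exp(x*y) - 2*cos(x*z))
3*x*sin(x*y) + 2*x*sin(x*z) - 3*y*z - 3*z*exp(x*z)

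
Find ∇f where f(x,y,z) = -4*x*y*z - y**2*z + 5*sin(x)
(-4*y*z + 5*cos(x), 2*z*(-2*x - y), y*(-4*x - y))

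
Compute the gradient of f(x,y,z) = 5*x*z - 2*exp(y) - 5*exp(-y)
(5*z, -2*exp(y) + 5*exp(-y), 5*x)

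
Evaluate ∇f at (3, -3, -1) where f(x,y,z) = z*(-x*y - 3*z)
(-3, 3, 15)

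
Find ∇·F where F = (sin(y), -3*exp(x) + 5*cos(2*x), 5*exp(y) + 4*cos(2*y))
0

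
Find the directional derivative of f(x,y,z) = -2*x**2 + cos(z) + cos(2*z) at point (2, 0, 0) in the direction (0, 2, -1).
0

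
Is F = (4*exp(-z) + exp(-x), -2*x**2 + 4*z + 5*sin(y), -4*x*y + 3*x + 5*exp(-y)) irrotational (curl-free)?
No, ∇×F = (-4*x - 4 - 5*exp(-y), 4*y - 3 - 4*exp(-z), -4*x)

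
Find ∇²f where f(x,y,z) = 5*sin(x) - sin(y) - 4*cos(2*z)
-5*sin(x) + sin(y) + 16*cos(2*z)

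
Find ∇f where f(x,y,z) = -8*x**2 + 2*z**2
(-16*x, 0, 4*z)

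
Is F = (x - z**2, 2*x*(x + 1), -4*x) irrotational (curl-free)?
No, ∇×F = (0, 4 - 2*z, 4*x + 2)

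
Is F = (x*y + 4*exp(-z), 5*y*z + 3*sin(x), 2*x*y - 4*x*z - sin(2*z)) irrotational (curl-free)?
No, ∇×F = (2*x - 5*y, -2*y + 4*z - 4*exp(-z), -x + 3*cos(x))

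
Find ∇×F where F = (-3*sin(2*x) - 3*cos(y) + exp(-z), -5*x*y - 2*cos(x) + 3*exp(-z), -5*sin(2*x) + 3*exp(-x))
(3*exp(-z), 10*cos(2*x) - exp(-z) + 3*exp(-x), -5*y + 2*sin(x) - 3*sin(y))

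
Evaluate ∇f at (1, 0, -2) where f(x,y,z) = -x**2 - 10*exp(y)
(-2, -10, 0)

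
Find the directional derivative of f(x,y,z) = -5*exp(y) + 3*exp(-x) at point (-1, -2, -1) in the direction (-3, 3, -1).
3*sqrt(19)*(-5 + 3*exp(3))*exp(-2)/19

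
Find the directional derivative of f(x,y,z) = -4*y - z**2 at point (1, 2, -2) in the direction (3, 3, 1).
-8*sqrt(19)/19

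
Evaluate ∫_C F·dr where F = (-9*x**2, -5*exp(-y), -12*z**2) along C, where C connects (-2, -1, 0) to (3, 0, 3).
-208 - 5*E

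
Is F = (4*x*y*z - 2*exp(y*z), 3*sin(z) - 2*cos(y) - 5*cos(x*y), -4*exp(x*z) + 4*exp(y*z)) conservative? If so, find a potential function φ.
No, ∇×F = (4*z*exp(y*z) - 3*cos(z), 4*x*y - 2*y*exp(y*z) + 4*z*exp(x*z), -4*x*z + 5*y*sin(x*y) + 2*z*exp(y*z)) ≠ 0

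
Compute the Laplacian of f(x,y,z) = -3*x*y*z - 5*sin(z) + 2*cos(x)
5*sin(z) - 2*cos(x)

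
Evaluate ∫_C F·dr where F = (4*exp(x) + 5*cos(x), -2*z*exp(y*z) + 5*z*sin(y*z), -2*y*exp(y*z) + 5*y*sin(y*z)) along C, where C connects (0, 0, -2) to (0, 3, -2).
-5*cos(6) - 2*exp(-6) + 7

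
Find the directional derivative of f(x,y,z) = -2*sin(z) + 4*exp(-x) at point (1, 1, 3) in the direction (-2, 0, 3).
2*sqrt(13)*(4 - 3*E*cos(3))*exp(-1)/13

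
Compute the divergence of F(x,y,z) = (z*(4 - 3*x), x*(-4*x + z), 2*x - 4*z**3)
3*z*(-4*z - 1)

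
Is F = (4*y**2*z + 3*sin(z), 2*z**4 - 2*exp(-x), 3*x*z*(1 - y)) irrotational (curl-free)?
No, ∇×F = (z*(-3*x - 8*z**2), 4*y**2 + 3*z*(y - 1) + 3*cos(z), -8*y*z + 2*exp(-x))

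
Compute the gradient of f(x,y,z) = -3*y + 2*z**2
(0, -3, 4*z)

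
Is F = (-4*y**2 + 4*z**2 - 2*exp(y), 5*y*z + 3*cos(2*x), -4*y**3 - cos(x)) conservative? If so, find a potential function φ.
No, ∇×F = (y*(-12*y - 5), 8*z - sin(x), 8*y + 2*exp(y) - 6*sin(2*x)) ≠ 0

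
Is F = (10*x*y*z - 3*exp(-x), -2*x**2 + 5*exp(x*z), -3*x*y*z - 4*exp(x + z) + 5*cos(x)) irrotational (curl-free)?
No, ∇×F = (x*(-3*z - 5*exp(x*z)), 10*x*y + 3*y*z + 4*exp(x + z) + 5*sin(x), -10*x*z - 4*x + 5*z*exp(x*z))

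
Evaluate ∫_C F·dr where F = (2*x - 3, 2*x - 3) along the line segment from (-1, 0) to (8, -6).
12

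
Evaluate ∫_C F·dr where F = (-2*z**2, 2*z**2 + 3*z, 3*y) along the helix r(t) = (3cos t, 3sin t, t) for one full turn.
24*pi*(1 - pi)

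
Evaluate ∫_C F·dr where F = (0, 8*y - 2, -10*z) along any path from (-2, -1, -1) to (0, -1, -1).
0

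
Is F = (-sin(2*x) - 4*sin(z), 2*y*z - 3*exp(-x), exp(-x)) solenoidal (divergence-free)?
No, ∇·F = 2*z - 2*cos(2*x)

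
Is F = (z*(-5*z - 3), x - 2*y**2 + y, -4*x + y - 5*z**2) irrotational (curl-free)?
No, ∇×F = (1, 1 - 10*z, 1)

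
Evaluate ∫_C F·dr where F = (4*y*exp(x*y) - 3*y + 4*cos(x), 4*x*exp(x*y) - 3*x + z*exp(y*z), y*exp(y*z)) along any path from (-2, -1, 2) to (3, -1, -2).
-3*exp(2) - exp(-2) + 4*exp(-3) + 4*sin(3) + 4*sin(2) + 15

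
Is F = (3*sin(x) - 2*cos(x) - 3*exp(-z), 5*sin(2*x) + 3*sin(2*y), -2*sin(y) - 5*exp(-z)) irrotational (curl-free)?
No, ∇×F = (-2*cos(y), 3*exp(-z), 10*cos(2*x))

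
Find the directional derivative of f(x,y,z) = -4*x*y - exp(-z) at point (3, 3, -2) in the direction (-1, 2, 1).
sqrt(6)*(-12 + exp(2))/6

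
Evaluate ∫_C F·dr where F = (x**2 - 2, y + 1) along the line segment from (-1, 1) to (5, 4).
81/2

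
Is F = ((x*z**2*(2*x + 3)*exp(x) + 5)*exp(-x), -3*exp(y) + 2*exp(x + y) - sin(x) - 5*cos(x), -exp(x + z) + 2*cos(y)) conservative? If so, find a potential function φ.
No, ∇×F = (-2*sin(y), 2*x*z*(2*x + 3) + exp(x + z), 2*exp(x + y) + 5*sin(x) - cos(x)) ≠ 0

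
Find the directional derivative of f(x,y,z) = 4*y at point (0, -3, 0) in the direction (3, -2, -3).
-4*sqrt(22)/11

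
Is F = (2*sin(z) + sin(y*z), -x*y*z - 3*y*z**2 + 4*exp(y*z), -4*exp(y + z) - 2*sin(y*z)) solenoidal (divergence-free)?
No, ∇·F = -x*z - 2*y*cos(y*z) - 3*z**2 + 4*z*exp(y*z) - 4*exp(y + z)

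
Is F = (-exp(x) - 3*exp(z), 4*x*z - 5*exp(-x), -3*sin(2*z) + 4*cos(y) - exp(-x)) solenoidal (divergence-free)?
No, ∇·F = -exp(x) - 6*cos(2*z)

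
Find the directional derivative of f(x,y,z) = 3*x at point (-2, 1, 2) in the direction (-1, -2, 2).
-1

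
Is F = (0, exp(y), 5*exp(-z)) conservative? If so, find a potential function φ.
Yes, F is conservative. φ = exp(y) - 5*exp(-z)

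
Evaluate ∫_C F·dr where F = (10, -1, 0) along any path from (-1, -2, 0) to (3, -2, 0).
40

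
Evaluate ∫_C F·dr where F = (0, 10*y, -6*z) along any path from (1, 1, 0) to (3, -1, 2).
-12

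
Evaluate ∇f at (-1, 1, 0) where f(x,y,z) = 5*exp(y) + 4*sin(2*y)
(0, 8*cos(2) + 5*E, 0)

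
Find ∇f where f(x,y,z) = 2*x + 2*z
(2, 0, 2)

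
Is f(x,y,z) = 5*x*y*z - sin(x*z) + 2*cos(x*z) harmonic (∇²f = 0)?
No, ∇²f = (x**2 + z**2)*(sin(x*z) - 2*cos(x*z))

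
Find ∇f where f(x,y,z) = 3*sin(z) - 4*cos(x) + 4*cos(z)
(4*sin(x), 0, -4*sin(z) + 3*cos(z))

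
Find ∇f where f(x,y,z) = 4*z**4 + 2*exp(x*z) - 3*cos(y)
(2*z*exp(x*z), 3*sin(y), 2*x*exp(x*z) + 16*z**3)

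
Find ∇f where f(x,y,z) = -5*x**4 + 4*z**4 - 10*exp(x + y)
(-20*x**3 - 10*exp(x + y), -10*exp(x + y), 16*z**3)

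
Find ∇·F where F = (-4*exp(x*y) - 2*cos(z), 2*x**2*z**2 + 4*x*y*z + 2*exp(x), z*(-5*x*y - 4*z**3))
-5*x*y + 4*x*z - 4*y*exp(x*y) - 16*z**3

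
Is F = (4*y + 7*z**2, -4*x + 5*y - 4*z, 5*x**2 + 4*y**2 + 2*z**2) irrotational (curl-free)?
No, ∇×F = (8*y + 4, -10*x + 14*z, -8)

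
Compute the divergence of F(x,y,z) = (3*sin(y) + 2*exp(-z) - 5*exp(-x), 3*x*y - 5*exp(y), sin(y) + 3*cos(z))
3*x - 5*exp(y) - 3*sin(z) + 5*exp(-x)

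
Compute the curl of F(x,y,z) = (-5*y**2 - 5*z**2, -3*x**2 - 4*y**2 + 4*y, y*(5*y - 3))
(10*y - 3, -10*z, -6*x + 10*y)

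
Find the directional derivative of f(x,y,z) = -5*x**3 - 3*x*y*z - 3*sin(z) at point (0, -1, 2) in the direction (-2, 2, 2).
-sqrt(3)*(cos(2) + 2)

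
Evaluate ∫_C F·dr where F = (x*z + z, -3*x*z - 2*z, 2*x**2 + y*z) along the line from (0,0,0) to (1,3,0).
0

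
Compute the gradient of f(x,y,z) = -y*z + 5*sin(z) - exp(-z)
(0, -z, -y + 5*cos(z) + exp(-z))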